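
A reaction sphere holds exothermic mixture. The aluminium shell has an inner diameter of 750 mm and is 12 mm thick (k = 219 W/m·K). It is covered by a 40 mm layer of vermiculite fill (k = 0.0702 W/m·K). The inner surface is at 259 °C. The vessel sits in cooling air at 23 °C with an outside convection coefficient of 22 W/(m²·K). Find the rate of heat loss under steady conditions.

Q ≈ 802 W

Each spherical layer contributes R = (1/r_i − 1/r_o)/(4πk):
R_aluminium shell = (1/0.375 − 1/0.387)/(4π×219) = 3.005×10^-5 K/W
R_vermiculite fill = (1/0.387 − 1/0.427)/(4π×0.0702) = 0.2744 K/W
R_outer film = 1/(h·4πr_o²) = 1/(22×4π×0.427²) = 0.01984 K/W
R_total = 0.2943 K/W
Q = ΔT/R_total = 236/0.2943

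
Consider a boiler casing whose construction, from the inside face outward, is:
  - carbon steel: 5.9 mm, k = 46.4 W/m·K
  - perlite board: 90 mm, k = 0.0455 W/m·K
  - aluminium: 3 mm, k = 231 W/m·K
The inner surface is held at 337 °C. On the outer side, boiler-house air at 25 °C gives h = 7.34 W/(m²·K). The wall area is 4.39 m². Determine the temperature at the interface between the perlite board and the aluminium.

T ≈ 45.1 °C

Series thermal resistances:
R_carbon steel = L/(kA) = 0.0059/(46.4×4.39) = 2.896×10^-5 K/W
R_perlite board = L/(kA) = 0.09/(0.0455×4.39) = 0.4506 K/W
R_aluminium = L/(kA) = 0.003/(231×4.39) = 2.958×10^-6 K/W
R_outer film = 1/(h_o·A) = 1/(7.34×4.39) = 0.03103 K/W
R_total = 0.4816 K/W;  Q = ΔT/R_total = 312/0.4816 = 647.8 W
T_interface = T_inner − Q·ΣR(inner→interface) = 337 − 648×0.4506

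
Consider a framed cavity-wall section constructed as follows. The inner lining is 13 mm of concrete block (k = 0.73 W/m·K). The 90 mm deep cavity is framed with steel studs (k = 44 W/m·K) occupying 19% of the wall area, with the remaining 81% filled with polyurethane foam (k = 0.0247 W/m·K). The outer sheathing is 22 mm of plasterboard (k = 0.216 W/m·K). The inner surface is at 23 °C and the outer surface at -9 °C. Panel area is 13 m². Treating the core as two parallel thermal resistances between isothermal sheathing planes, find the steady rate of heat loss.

Q ≈ 3190 W

Sheathing layers in series; stud and cavity paths in parallel between them.
R_inner = 0.013/(0.73×13) = 0.00137 K/W
R_stud  = 0.09/(44×0.19×13) = 8.281×10^-4 K/W
R_cav   = 0.09/(0.0247×0.81×13) = 0.346 K/W
1/R_core = 1/R_stud + 1/R_cav → R_core = 8.261×10^-4 K/W
R_outer = 0.022/(0.216×13) = 0.007835 K/W
R_total = 0.01003 K/W
Q = ΔT/R_total = 32/0.01003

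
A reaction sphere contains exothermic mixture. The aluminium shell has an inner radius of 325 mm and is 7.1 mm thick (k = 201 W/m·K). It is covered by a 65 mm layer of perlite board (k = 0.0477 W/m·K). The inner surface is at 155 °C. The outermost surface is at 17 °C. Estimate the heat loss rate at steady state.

Q ≈ 168 W

Each spherical layer contributes R = (1/r_i − 1/r_o)/(4πk):
R_aluminium shell = (1/0.325 − 1/0.3321)/(4π×201) = 2.604×10^-5 K/W
R_perlite board = (1/0.3321 − 1/0.3971)/(4π×0.0477) = 0.8223 K/W
R_total = 0.8223 K/W
Q = ΔT/R_total = 138/0.8223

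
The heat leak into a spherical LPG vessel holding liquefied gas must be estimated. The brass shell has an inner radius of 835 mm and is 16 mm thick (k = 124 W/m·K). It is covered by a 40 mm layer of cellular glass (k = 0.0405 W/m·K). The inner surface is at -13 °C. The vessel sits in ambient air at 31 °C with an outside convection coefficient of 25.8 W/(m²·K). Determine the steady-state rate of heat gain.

Q ≈ 409 W

Each spherical layer contributes R = (1/r_i − 1/r_o)/(4πk):
R_brass shell = (1/0.835 − 1/0.851)/(4π×124) = 1.445×10^-5 K/W
R_cellular glass = (1/0.851 − 1/0.891)/(4π×0.0405) = 0.1037 K/W
R_outer film = 1/(h·4πr_o²) = 1/(25.8×4π×0.891²) = 0.003885 K/W
R_total = 0.1076 K/W
Q = ΔT/R_total = 44/0.1076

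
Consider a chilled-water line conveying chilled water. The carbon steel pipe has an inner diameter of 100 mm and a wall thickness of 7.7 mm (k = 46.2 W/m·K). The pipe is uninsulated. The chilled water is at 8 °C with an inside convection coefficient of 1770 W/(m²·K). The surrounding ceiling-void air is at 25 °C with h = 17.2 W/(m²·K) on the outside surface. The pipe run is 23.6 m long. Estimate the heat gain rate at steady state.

Q ≈ 2470 W

Treating each annulus and film as a series resistance:
R_inner film = 1/(h_i·2πr₁L) = 1/(1770×2π×0.05×23.6) = 7.62×10^-5 K/W
R_carbon steel pipe wall = ln(57.7/50)/(2π×46.2×23.6) = 2.091×10^-5 K/W
R_outer film = 1/(h_o·2πr_oL) = 1/(17.2×2π×0.0577×23.6) = 0.006795 K/W
R_total = 0.006892 K/W
Q = ΔT/R_total = 17/0.006892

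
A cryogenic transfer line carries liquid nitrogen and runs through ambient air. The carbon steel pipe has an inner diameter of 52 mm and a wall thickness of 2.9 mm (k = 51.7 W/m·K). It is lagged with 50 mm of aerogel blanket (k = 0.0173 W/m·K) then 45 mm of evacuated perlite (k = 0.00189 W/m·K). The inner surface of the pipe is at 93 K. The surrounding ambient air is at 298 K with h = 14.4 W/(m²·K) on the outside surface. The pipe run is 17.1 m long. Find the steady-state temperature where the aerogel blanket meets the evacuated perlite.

T ≈ 133 K

Per-layer cylindrical resistances, series-summed:
R_carbon steel pipe wall = ln(28.9/26)/(2π×51.7×17.1) = 1.904×10^-5 K/W
R_aerogel blanket = ln(78.9/28.9)/(2π×0.0173×17.1) = 0.5403 K/W
R_evacuated perlite = ln(123.9/78.9)/(2π×0.00189×17.1) = 2.222 K/W
R_outer film = 1/(h_o·2πr_oL) = 1/(14.4×2π×0.1239×17.1) = 0.005217 K/W
R_total = 2.768 K/W
Q = ΔT/R_total = 205/2.768
Q = 74.1 W
T_interface = T_inner + Q·ΣR(inner→interface) = 93 + 74.1×0.5403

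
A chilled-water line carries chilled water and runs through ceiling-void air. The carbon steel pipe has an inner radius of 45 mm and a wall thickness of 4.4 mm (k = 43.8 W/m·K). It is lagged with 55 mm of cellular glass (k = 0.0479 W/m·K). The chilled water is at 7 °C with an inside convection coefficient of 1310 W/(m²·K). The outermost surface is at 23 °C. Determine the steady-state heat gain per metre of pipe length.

For a radial system each layer contributes R = ln(r_out/r_in)/(2πkL); films add R = 1/(hA).
R_inner film = 1/(h_i·2πr₁L) = 1/(1310×2π×0.045×1) = 0.0027 K/W
R_carbon steel pipe wall = ln(49.4/45)/(2π×43.8×1) = 3.39×10^-4 K/W
R_cellular glass = ln(104.4/49.4)/(2π×0.0479×1) = 2.486 K/W
R_total = 2.489 K/W
Q = ΔT/R_total = 16/2.489

q′ ≈ 6.43 W/m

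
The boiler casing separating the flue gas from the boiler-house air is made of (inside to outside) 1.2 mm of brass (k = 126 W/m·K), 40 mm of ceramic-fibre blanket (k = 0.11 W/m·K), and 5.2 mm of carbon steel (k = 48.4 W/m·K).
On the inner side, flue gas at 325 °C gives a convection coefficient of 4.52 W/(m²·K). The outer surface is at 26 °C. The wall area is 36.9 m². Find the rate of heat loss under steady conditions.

Series thermal resistances:
R_inner film = 1/(h_i·A) = 1/(4.52×36.9) = 0.005996 K/W
R_brass = L/(kA) = 0.0012/(126×36.9) = 2.581×10^-7 K/W
R_ceramic-fibre blanket = L/(kA) = 0.04/(0.11×36.9) = 0.009855 K/W
R_carbon steel = L/(kA) = 0.0052/(48.4×36.9) = 2.912×10^-6 K/W
R_total = 0.01585 K/W
Q = ΔT / R_total = 299 / 0.01585

Q ≈ 18900 W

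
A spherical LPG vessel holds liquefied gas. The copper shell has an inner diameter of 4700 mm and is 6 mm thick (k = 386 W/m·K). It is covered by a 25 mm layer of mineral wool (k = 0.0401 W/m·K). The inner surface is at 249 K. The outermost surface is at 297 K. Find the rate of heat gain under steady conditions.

Q ≈ 5430 W

Each spherical layer contributes R = (1/r_i − 1/r_o)/(4πk):
R_copper shell = (1/2.35 − 1/2.356)/(4π×386) = 2.234×10^-7 K/W
R_mineral wool = (1/2.356 − 1/2.381)/(4π×0.0401) = 0.008844 K/W
R_total = 0.008844 K/W
Q = ΔT/R_total = 48/0.008844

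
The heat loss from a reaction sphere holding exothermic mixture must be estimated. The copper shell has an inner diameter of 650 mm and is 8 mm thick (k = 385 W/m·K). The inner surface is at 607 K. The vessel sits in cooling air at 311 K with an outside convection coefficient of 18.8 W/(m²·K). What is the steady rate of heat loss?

Spherical conduction: R = (1/r_in − 1/r_out)/(4πk) per layer; series-sum.
R_copper shell = (1/0.325 − 1/0.333)/(4π×385) = 1.528×10^-5 K/W
R_outer film = 1/(h·4πr_o²) = 1/(18.8×4π×0.333²) = 0.03817 K/W
R_total = 0.03819 K/W
Q = ΔT/R_total = 296/0.03819

Q ≈ 7750 W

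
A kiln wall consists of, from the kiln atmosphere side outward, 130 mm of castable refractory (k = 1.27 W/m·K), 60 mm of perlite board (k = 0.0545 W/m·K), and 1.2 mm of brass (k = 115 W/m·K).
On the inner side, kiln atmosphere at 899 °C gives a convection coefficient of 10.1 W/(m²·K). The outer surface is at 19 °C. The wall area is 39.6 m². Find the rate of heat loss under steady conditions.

Q ≈ 26800 W

Series thermal resistances:
R_inner film = 1/(h_i·A) = 1/(10.1×39.6) = 0.0025 K/W
R_castable refractory = L/(kA) = 0.13/(1.27×39.6) = 0.002585 K/W
R_perlite board = L/(kA) = 0.06/(0.0545×39.6) = 0.0278 K/W
R_brass = L/(kA) = 0.0012/(115×39.6) = 2.635×10^-7 K/W
R_total = 0.03289 K/W
Q = ΔT / R_total = 880 / 0.03289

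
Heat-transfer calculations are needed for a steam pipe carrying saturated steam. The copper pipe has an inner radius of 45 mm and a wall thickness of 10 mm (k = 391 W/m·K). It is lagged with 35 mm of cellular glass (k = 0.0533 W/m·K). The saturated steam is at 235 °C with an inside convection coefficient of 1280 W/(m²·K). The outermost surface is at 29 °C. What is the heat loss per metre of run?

For a radial system each layer contributes R = ln(r_out/r_in)/(2πkL); films add R = 1/(hA).
R_inner film = 1/(h_i·2πr₁L) = 1/(1280×2π×0.045×1) = 0.002763 K/W
R_copper pipe wall = ln(55/45)/(2π×391×1) = 8.168×10^-5 K/W
R_cellular glass = ln(90/55)/(2π×0.0533×1) = 1.471 K/W
R_total = 1.473 K/W
Q = ΔT/R_total = 206/1.473

q′ ≈ 140 W/m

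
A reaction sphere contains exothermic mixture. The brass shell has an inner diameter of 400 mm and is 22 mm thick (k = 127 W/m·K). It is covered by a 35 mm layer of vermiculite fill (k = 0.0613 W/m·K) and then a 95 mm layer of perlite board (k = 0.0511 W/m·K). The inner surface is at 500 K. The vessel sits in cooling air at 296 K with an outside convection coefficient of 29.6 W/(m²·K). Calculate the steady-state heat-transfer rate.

Q ≈ 83.1 W

Each spherical layer contributes R = (1/r_i − 1/r_o)/(4πk):
R_brass shell = (1/0.2 − 1/0.222)/(4π×127) = 3.105×10^-4 K/W
R_vermiculite fill = (1/0.222 − 1/0.257)/(4π×0.0613) = 0.7964 K/W
R_perlite board = (1/0.257 − 1/0.352)/(4π×0.0511) = 1.635 K/W
R_outer film = 1/(h·4πr_o²) = 1/(29.6×4π×0.352²) = 0.0217 K/W
R_total = 2.454 K/W
Q = ΔT/R_total = 204/2.454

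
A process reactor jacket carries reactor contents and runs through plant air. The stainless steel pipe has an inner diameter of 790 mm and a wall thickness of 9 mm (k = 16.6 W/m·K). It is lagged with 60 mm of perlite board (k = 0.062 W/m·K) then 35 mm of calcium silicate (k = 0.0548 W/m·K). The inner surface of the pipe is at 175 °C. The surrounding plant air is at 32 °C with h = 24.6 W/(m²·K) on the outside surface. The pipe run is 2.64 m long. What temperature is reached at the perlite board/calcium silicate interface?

T ≈ 87.3 °C

Treating each annulus and film as a series resistance:
R_stainless steel pipe wall = ln(404/395)/(2π×16.6×2.64) = 8.182×10^-5 K/W
R_perlite board = ln(464/404)/(2π×0.062×2.64) = 0.1346 K/W
R_calcium silicate = ln(499/464)/(2π×0.0548×2.64) = 0.08 K/W
R_outer film = 1/(h_o·2πr_oL) = 1/(24.6×2π×0.499×2.64) = 0.004911 K/W
R_total = 0.2196 K/W
Q = ΔT/R_total = 143/0.2196
Q = 651 W
T_interface = T_inner − Q·ΣR(inner→interface) = 175 − 651×0.1347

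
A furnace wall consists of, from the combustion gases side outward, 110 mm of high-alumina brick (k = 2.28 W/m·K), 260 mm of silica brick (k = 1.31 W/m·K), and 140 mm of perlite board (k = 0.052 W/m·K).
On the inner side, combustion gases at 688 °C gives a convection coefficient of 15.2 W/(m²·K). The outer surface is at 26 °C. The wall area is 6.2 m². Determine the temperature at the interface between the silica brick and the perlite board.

Thermal resistances in series:
R_inner film = 1/(h_i·A) = 1/(15.2×6.2) = 0.01061 K/W
R_high-alumina brick = L/(kA) = 0.11/(2.28×6.2) = 0.007782 K/W
R_silica brick = L/(kA) = 0.26/(1.31×6.2) = 0.03201 K/W
R_perlite board = L/(kA) = 0.14/(0.052×6.2) = 0.4342 K/W
R_total = 0.4846 K/W;  Q = ΔT/R_total = 662/0.4846 = 1366 W
T_interface = T_inner − Q·ΣR(inner→interface) = 688 − 1370×0.0504

T ≈ 619 °C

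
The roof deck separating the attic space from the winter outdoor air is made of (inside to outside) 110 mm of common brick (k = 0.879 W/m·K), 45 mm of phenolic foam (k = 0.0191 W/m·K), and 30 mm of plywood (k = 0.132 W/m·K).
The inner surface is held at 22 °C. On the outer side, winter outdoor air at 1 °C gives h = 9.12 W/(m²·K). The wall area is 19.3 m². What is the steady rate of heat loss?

Thermal resistances in series:
R_common brick = L/(kA) = 0.11/(0.879×19.3) = 0.006484 K/W
R_phenolic foam = L/(kA) = 0.045/(0.0191×19.3) = 0.1221 K/W
R_plywood = L/(kA) = 0.03/(0.132×19.3) = 0.01178 K/W
R_outer film = 1/(h_o·A) = 1/(9.12×19.3) = 0.005681 K/W
R_total = 0.146 K/W
Q = ΔT / R_total = 21 / 0.146

Q ≈ 144 W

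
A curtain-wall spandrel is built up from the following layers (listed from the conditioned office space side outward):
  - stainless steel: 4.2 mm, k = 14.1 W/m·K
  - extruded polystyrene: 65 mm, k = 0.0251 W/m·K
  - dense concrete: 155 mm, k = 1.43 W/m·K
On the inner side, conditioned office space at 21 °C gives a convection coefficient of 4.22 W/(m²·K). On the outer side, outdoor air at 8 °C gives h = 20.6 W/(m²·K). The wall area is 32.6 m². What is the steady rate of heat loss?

Using the resistance-network approach (series):
R_inner film = 1/(h_i·A) = 1/(4.22×32.6) = 0.007269 K/W
R_stainless steel = L/(kA) = 0.0042/(14.1×32.6) = 9.137×10^-6 K/W
R_extruded polystyrene = L/(kA) = 0.065/(0.0251×32.6) = 0.07944 K/W
R_dense concrete = L/(kA) = 0.155/(1.43×32.6) = 0.003325 K/W
R_outer film = 1/(h_o·A) = 1/(20.6×32.6) = 0.001489 K/W
R_total = 0.09153 K/W
Q = ΔT / R_total = 13 / 0.09153

Q ≈ 142 W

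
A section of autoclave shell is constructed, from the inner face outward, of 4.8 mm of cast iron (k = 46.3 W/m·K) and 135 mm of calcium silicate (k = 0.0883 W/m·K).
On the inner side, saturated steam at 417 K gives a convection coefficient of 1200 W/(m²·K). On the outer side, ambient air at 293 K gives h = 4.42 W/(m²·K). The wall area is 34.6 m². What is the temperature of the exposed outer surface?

Thermal resistances in series:
R_inner film = 1/(h_i·A) = 1/(1200×34.6) = 2.408×10^-5 K/W
R_cast iron = L/(kA) = 0.0048/(46.3×34.6) = 2.996×10^-6 K/W
R_calcium silicate = L/(kA) = 0.135/(0.0883×34.6) = 0.04419 K/W
R_outer film = 1/(h_o·A) = 1/(4.42×34.6) = 0.006539 K/W
R_total = 0.05075 K/W;  Q = ΔT/R_total = 124/0.05075 = 2443 W
T_interface = T_inner − Q·ΣR(inner→interface) = 417 − 2440×0.04421

T ≈ 309 K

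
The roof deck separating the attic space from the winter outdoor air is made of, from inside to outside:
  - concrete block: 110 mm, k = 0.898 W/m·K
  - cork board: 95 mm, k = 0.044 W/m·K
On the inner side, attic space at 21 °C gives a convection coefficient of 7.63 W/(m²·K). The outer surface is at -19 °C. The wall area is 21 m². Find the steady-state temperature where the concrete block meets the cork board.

T ≈ 16.8 °C

Using the resistance-network approach (series):
R_inner film = 1/(h_i·A) = 1/(7.63×21) = 0.006241 K/W
R_concrete block = L/(kA) = 0.11/(0.898×21) = 0.005833 K/W
R_cork board = L/(kA) = 0.095/(0.044×21) = 0.1028 K/W
R_total = 0.1149 K/W;  Q = ΔT/R_total = 40/0.1149 = 348.2 W
T_interface = T_inner − Q·ΣR(inner→interface) = 21 − 348×0.01207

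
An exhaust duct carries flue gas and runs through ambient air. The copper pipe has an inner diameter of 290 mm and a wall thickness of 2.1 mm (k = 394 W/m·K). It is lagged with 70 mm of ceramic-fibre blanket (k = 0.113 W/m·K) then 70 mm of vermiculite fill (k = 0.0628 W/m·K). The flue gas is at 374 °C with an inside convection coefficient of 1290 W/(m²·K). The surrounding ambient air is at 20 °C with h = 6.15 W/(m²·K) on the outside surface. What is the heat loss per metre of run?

Radial resistances (cylindrical: R_cond = ln(r_o/r_i)/(2πkL), R_conv = 1/(h·2πrL)):
R_inner film = 1/(h_i·2πr₁L) = 1/(1290×2π×0.145×1) = 8.509×10^-4 K/W
R_copper pipe wall = ln(147.1/145)/(2π×394×1) = 5.808×10^-6 K/W
R_ceramic-fibre blanket = ln(217.1/147.1)/(2π×0.113×1) = 0.5482 K/W
R_vermiculite fill = ln(287.1/217.1)/(2π×0.0628×1) = 0.7083 K/W
R_outer film = 1/(h_o·2πr_oL) = 1/(6.15×2π×0.2871×1) = 0.09014 K/W
R_total = 1.347 K/W
Q = ΔT/R_total = 354/1.347

q′ ≈ 263 W/m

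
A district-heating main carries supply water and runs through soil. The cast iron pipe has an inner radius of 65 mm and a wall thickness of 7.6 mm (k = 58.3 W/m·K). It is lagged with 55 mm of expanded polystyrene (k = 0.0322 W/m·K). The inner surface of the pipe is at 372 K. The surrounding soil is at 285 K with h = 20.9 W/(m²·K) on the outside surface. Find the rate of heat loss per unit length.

q′ ≈ 30.6 W/m

For a radial system each layer contributes R = ln(r_out/r_in)/(2πkL); films add R = 1/(hA).
R_cast iron pipe wall = ln(72.6/65)/(2π×58.3×1) = 3.019×10^-4 K/W
R_expanded polystyrene = ln(127.6/72.6)/(2π×0.0322×1) = 2.787 K/W
R_outer film = 1/(h_o·2πr_oL) = 1/(20.9×2π×0.1276×1) = 0.05968 K/W
R_total = 2.847 K/W
Q = ΔT/R_total = 87/2.847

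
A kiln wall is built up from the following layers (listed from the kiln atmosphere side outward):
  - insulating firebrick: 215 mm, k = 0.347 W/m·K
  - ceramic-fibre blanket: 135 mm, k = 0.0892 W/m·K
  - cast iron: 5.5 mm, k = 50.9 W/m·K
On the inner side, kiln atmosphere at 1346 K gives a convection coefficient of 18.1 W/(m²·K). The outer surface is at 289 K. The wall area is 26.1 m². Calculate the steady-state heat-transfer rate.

Series thermal resistances:
R_inner film = 1/(h_i·A) = 1/(18.1×26.1) = 0.002117 K/W
R_insulating firebrick = L/(kA) = 0.215/(0.347×26.1) = 0.02374 K/W
R_ceramic-fibre blanket = L/(kA) = 0.135/(0.0892×26.1) = 0.05799 K/W
R_cast iron = L/(kA) = 0.0055/(50.9×26.1) = 4.14×10^-6 K/W
R_total = 0.08385 K/W
Q = ΔT / R_total = 1057 / 0.08385

Q ≈ 12600 W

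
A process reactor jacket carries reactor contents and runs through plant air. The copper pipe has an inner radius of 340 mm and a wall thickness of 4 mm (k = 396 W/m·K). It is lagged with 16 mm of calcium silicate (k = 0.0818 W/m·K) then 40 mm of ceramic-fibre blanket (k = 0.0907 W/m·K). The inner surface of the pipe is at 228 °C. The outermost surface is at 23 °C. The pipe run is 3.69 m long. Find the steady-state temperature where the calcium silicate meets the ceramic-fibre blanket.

T ≈ 162 °C

Radial resistances (cylindrical: R_cond = ln(r_o/r_i)/(2πkL), R_conv = 1/(h·2πrL)):
R_copper pipe wall = ln(344/340)/(2π×396×3.69) = 1.274×10^-6 K/W
R_calcium silicate = ln(360/344)/(2π×0.0818×3.69) = 0.02397 K/W
R_ceramic-fibre blanket = ln(400/360)/(2π×0.0907×3.69) = 0.0501 K/W
R_total = 0.07408 K/W
Q = ΔT/R_total = 205/0.07408
Q = 2770 W
T_interface = T_inner − Q·ΣR(inner→interface) = 228 − 2770×0.02397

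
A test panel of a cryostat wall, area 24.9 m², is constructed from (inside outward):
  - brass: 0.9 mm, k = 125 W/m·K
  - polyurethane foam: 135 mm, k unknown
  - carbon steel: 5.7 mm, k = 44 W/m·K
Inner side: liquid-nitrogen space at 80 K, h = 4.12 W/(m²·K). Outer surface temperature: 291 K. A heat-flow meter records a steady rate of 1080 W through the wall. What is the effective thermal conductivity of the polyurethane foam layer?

k ≈ 0.0292 W/(m·K)

Thermal resistances in series:
R_inner film = 1/(h_i·A) = 1/(4.12×24.9) = 0.009748 K/W
R_brass = L/(kA) = 0.0009/(125×24.9) = 2.892×10^-7 K/W
R_carbon steel = L/(kA) = 0.0057/(44×24.9) = 5.203×10^-6 K/W
Sum of known resistances R_other = 0.009753 K/W
Total R = ΔT/Q = 211/1080 = 0.1954 K/W
R_polyurethane foam = R_total − R_other = 0.1856 K/W
k = L/(R·A) = 0.135/(0.1856×24.9)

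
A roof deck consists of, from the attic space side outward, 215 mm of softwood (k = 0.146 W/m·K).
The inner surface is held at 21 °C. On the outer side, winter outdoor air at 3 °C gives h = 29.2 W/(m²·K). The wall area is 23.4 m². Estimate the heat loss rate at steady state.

Q ≈ 280 W

Model the wall as resistances in series:
R_softwood = L/(kA) = 0.215/(0.146×23.4) = 0.06293 K/W
R_outer film = 1/(h_o·A) = 1/(29.2×23.4) = 0.001464 K/W
R_total = 0.0644 K/W
Q = ΔT / R_total = 18 / 0.0644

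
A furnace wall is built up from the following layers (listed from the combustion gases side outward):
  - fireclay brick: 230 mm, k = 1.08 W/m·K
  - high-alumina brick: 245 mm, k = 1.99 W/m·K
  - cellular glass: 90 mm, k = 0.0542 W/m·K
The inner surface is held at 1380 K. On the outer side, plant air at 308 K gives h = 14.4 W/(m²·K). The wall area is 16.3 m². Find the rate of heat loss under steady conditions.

Q ≈ 8460 W

Using the resistance-network approach (series):
R_fireclay brick = L/(kA) = 0.23/(1.08×16.3) = 0.01307 K/W
R_high-alumina brick = L/(kA) = 0.245/(1.99×16.3) = 0.007553 K/W
R_cellular glass = L/(kA) = 0.09/(0.0542×16.3) = 0.1019 K/W
R_outer film = 1/(h_o·A) = 1/(14.4×16.3) = 0.00426 K/W
R_total = 0.1268 K/W
Q = ΔT / R_total = 1072 / 0.1268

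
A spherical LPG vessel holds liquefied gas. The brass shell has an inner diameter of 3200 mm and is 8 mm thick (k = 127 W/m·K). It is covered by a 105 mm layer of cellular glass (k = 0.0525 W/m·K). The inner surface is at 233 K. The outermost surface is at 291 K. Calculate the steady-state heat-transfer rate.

Radial (spherical) resistances in series:
R_brass shell = (1/1.6 − 1/1.608)/(4π×127) = 1.948×10^-6 K/W
R_cellular glass = (1/1.608 − 1/1.713)/(4π×0.0525) = 0.05778 K/W
R_total = 0.05778 K/W
Q = ΔT/R_total = 58/0.05778

Q ≈ 1000 W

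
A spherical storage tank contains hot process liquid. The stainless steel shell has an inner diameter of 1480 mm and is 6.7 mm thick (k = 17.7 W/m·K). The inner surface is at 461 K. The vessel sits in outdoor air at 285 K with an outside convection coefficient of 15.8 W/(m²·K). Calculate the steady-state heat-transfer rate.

Q ≈ 19400 W

For a spherical shell R = (1/r₁ − 1/r₂)/(4πk); film R = 1/(h·4πr²). In series:
R_stainless steel shell = (1/0.74 − 1/0.7467)/(4π×17.7) = 5.451×10^-5 K/W
R_outer film = 1/(h·4πr_o²) = 1/(15.8×4π×0.7467²) = 0.009033 K/W
R_total = 0.009088 K/W
Q = ΔT/R_total = 176/0.009088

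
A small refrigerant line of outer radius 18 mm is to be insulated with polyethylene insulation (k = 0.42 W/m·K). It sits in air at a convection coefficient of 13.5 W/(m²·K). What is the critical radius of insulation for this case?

r_cr ≈ 31.1 mm

For a cylinder r_cr = k/h = 0.42/13.5
r_cr = 31.1 mm; since the bare radius (18 mm) is below r_cr, adding a thin layer of insulation will *increase* heat loss.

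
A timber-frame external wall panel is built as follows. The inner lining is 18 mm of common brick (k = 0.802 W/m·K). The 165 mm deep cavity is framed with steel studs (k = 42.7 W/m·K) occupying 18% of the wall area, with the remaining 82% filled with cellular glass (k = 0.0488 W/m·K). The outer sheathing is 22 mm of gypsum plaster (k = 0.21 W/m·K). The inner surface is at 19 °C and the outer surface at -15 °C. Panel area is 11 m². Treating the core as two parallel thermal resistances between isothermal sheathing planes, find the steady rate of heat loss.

Sheathing layers in series; stud and cavity paths in parallel between them.
R_inner = 0.018/(0.802×11) = 0.00204 K/W
R_stud  = 0.165/(42.7×0.18×11) = 0.001952 K/W
R_cav   = 0.165/(0.0488×0.82×11) = 0.3749 K/W
1/R_core = 1/R_stud + 1/R_cav → R_core = 0.001941 K/W
R_outer = 0.022/(0.21×11) = 0.009524 K/W
R_total = 0.01351 K/W
Q = ΔT/R_total = 34/0.01351

Q ≈ 2520 W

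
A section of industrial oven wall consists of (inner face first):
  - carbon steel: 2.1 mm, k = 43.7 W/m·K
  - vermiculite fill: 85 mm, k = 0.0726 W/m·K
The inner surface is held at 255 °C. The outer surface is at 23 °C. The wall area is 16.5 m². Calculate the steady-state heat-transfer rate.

Q ≈ 3270 W

Model the wall as resistances in series:
R_carbon steel = L/(kA) = 0.0021/(43.7×16.5) = 2.912×10^-6 K/W
R_vermiculite fill = L/(kA) = 0.085/(0.0726×16.5) = 0.07096 K/W
R_total = 0.07096 K/W
Q = ΔT / R_total = 232 / 0.07096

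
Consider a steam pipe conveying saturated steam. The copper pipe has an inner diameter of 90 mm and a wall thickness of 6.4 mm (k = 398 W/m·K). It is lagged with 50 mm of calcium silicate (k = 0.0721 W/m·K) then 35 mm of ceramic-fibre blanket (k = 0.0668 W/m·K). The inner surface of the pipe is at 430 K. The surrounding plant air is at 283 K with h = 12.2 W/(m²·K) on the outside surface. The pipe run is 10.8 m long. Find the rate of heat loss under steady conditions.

Treating each annulus and film as a series resistance:
R_copper pipe wall = ln(51.4/45)/(2π×398×10.8) = 4.924×10^-6 K/W
R_calcium silicate = ln(101.4/51.4)/(2π×0.0721×10.8) = 0.1389 K/W
R_ceramic-fibre blanket = ln(136.4/101.4)/(2π×0.0668×10.8) = 0.06541 K/W
R_outer film = 1/(h_o·2πr_oL) = 1/(12.2×2π×0.1364×10.8) = 0.008856 K/W
R_total = 0.2131 K/W
Q = ΔT/R_total = 147/0.2131

Q ≈ 690 W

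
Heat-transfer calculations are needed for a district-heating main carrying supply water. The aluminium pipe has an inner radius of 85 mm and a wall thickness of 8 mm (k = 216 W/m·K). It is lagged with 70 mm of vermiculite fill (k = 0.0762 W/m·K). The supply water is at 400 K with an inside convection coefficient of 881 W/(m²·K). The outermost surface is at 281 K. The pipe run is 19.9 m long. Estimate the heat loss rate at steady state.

Radial resistances (cylindrical: R_cond = ln(r_o/r_i)/(2πkL), R_conv = 1/(h·2πrL)):
R_inner film = 1/(h_i·2πr₁L) = 1/(881×2π×0.085×19.9) = 1.068×10^-4 K/W
R_aluminium pipe wall = ln(93/85)/(2π×216×19.9) = 3.33×10^-6 K/W
R_vermiculite fill = ln(163/93)/(2π×0.0762×19.9) = 0.0589 K/W
R_total = 0.05901 K/W
Q = ΔT/R_total = 119/0.05901

Q ≈ 2020 W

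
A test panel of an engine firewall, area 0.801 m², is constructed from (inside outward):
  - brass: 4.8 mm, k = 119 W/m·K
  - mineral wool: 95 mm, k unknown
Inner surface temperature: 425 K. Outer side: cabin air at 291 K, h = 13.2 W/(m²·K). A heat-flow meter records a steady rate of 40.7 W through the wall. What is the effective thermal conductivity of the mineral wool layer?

k ≈ 0.0371 W/(m·K)

Thermal resistances in series:
R_brass = L/(kA) = 0.0048/(119×0.801) = 5.036×10^-5 K/W
R_outer film = 1/(h_o·A) = 1/(13.2×0.801) = 0.09458 K/W
Sum of known resistances R_other = 0.09463 K/W
Total R = ΔT/Q = 134/40.7 = 3.292 K/W
R_mineral wool = R_total − R_other = 3.198 K/W
k = L/(R·A) = 0.095/(3.198×0.801)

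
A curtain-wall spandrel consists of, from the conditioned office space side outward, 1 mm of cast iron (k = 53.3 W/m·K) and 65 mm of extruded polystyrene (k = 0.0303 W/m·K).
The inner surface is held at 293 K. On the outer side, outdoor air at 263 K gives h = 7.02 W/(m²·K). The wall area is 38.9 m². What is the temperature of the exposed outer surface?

T ≈ 265 K

Thermal resistances in series:
R_cast iron = L/(kA) = 0.001/(53.3×38.9) = 4.823×10^-7 K/W
R_extruded polystyrene = L/(kA) = 0.065/(0.0303×38.9) = 0.05515 K/W
R_outer film = 1/(h_o·A) = 1/(7.02×38.9) = 0.003662 K/W
R_total = 0.05881 K/W;  Q = ΔT/R_total = 30/0.05881 = 510.1 W
T_interface = T_inner − Q·ΣR(inner→interface) = 293 − 510×0.05515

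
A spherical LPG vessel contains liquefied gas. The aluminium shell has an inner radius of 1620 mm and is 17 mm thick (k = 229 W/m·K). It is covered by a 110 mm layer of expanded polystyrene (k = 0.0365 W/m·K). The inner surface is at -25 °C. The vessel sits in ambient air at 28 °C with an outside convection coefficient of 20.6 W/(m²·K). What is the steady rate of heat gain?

Q ≈ 623 W

Spherical conduction: R = (1/r_in − 1/r_out)/(4πk) per layer; series-sum.
R_aluminium shell = (1/1.62 − 1/1.637)/(4π×229) = 2.228×10^-6 K/W
R_expanded polystyrene = (1/1.637 − 1/1.747)/(4π×0.0365) = 0.08386 K/W
R_outer film = 1/(h·4πr_o²) = 1/(20.6×4π×1.747²) = 0.001266 K/W
R_total = 0.08513 K/W
Q = ΔT/R_total = 53/0.08513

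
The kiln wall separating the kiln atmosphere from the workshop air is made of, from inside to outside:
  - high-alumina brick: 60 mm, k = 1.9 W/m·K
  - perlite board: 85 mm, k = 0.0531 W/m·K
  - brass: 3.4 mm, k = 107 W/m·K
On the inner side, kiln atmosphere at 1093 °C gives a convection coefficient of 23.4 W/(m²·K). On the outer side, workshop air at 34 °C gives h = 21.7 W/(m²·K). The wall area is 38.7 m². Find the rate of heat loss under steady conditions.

Series thermal resistances:
R_inner film = 1/(h_i·A) = 1/(23.4×38.7) = 0.001104 K/W
R_high-alumina brick = L/(kA) = 0.06/(1.9×38.7) = 8.16×10^-4 K/W
R_perlite board = L/(kA) = 0.085/(0.0531×38.7) = 0.04136 K/W
R_brass = L/(kA) = 0.0034/(107×38.7) = 8.211×10^-7 K/W
R_outer film = 1/(h_o·A) = 1/(21.7×38.7) = 0.001191 K/W
R_total = 0.04447 K/W
Q = ΔT / R_total = 1059 / 0.04447

Q ≈ 23800 W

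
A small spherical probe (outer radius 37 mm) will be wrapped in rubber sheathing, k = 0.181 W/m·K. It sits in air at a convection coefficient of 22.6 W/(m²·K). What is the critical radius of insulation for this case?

For a sphere r_cr = 2k/h = 2×0.181/22.6
r_cr = 16 mm; since the bare radius (37 mm) is above r_cr, any added insulation will reduce heat loss.

r_cr ≈ 16 mm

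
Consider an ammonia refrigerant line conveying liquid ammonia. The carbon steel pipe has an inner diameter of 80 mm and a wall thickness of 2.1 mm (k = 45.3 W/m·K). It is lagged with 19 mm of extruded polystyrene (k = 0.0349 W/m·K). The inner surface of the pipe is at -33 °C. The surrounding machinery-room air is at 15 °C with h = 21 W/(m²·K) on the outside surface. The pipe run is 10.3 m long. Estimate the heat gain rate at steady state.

Treating each annulus and film as a series resistance:
R_carbon steel pipe wall = ln(42.1/40)/(2π×45.3×10.3) = 1.745×10^-5 K/W
R_extruded polystyrene = ln(61.1/42.1)/(2π×0.0349×10.3) = 0.1649 K/W
R_outer film = 1/(h_o·2πr_oL) = 1/(21×2π×0.0611×10.3) = 0.01204 K/W
R_total = 0.177 K/W
Q = ΔT/R_total = 48/0.177

Q ≈ 271 W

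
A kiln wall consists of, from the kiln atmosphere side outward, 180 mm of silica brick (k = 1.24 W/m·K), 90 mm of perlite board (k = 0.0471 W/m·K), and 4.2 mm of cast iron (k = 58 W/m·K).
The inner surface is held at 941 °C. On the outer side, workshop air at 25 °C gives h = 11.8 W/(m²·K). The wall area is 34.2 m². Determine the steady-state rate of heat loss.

Model the wall as resistances in series:
R_silica brick = L/(kA) = 0.18/(1.24×34.2) = 0.004244 K/W
R_perlite board = L/(kA) = 0.09/(0.0471×34.2) = 0.05587 K/W
R_cast iron = L/(kA) = 0.0042/(58×34.2) = 2.117×10^-6 K/W
R_outer film = 1/(h_o·A) = 1/(11.8×34.2) = 0.002478 K/W
R_total = 0.0626 K/W
Q = ΔT / R_total = 916 / 0.0626

Q ≈ 14600 W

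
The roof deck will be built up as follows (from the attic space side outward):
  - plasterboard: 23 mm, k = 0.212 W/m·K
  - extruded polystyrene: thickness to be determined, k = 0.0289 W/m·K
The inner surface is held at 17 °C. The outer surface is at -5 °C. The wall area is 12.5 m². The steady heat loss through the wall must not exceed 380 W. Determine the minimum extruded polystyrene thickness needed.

L ≈ 17.8 mm

Thermal resistances in series:
R_plasterboard = L/(kA) = 0.023/(0.212×12.5) = 0.008679 K/W
Sum of the known resistances R_other = 0.008679 K/W
Required total resistance R_tot = ΔT/Q_allow = 22/380 = 0.05789 K/W
R_extruded polystyrene = R_tot − R_other = 0.04922 K/W
L = R·k·A = 0.04922×0.0289×12.5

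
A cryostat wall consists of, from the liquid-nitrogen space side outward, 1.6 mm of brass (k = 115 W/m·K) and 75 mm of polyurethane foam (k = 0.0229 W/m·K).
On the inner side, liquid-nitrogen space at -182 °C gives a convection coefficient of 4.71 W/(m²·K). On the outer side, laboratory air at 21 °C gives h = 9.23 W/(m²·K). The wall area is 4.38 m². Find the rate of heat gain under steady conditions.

Q ≈ 247 W

Using the resistance-network approach (series):
R_inner film = 1/(h_i·A) = 1/(4.71×4.38) = 0.04847 K/W
R_brass = L/(kA) = 0.0016/(115×4.38) = 3.176×10^-6 K/W
R_polyurethane foam = L/(kA) = 0.075/(0.0229×4.38) = 0.7477 K/W
R_outer film = 1/(h_o·A) = 1/(9.23×4.38) = 0.02474 K/W
R_total = 0.821 K/W
Q = ΔT / R_total = 203 / 0.821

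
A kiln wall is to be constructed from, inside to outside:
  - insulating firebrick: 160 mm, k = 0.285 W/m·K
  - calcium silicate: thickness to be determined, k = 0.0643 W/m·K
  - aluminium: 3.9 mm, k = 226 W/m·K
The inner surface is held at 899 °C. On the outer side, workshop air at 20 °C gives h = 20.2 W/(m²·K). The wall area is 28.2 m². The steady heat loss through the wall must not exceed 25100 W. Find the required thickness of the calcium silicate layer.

Using the resistance-network approach (series):
R_insulating firebrick = L/(kA) = 0.16/(0.285×28.2) = 0.01991 K/W
R_aluminium = L/(kA) = 0.0039/(226×28.2) = 6.119×10^-7 K/W
R_outer film = 1/(h_o·A) = 1/(20.2×28.2) = 0.001755 K/W
Sum of the known resistances R_other = 0.02166 K/W
Required total resistance R_tot = ΔT/Q_allow = 879/25100 = 0.03502 K/W
R_calcium silicate = R_tot − R_other = 0.01336 K/W
L = R·k·A = 0.01336×0.0643×28.2

L ≈ 24.2 mm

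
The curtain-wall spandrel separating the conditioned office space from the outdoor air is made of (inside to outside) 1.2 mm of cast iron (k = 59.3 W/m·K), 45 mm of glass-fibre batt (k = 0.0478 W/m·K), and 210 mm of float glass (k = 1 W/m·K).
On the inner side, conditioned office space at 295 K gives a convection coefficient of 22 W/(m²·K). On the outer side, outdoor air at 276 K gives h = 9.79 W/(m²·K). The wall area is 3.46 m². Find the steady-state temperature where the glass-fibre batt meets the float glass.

T ≈ 281 K

Model the wall as resistances in series:
R_inner film = 1/(h_i·A) = 1/(22×3.46) = 0.01314 K/W
R_cast iron = L/(kA) = 0.0012/(59.3×3.46) = 5.849×10^-6 K/W
R_glass-fibre batt = L/(kA) = 0.045/(0.0478×3.46) = 0.2721 K/W
R_float glass = L/(kA) = 0.21/(1×3.46) = 0.06069 K/W
R_outer film = 1/(h_o·A) = 1/(9.79×3.46) = 0.02952 K/W
R_total = 0.3754 K/W;  Q = ΔT/R_total = 19/0.3754 = 50.61 W
T_interface = T_inner − Q·ΣR(inner→interface) = 295 − 50.6×0.2852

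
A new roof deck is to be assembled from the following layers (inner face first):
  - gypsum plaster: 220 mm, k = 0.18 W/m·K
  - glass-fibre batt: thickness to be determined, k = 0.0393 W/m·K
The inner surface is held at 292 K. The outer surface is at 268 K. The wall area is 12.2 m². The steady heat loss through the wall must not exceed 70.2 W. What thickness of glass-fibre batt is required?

L ≈ 116 mm

Model the wall as resistances in series:
R_gypsum plaster = L/(kA) = 0.22/(0.18×12.2) = 0.1002 K/W
Sum of the known resistances R_other = 0.1002 K/W
Required total resistance R_tot = ΔT/Q_allow = 24/70.2 = 0.3419 K/W
R_glass-fibre batt = R_tot − R_other = 0.2417 K/W
L = R·k·A = 0.2417×0.0393×12.2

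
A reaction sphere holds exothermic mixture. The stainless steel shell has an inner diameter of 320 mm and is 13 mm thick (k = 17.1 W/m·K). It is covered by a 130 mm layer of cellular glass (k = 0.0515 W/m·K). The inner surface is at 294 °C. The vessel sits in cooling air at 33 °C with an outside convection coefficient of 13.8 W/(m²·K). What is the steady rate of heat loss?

Q ≈ 67 W

For a spherical shell R = (1/r₁ − 1/r₂)/(4πk); film R = 1/(h·4πr²). In series:
R_stainless steel shell = (1/0.16 − 1/0.173)/(4π×17.1) = 0.002186 K/W
R_cellular glass = (1/0.173 − 1/0.303)/(4π×0.0515) = 3.832 K/W
R_outer film = 1/(h·4πr_o²) = 1/(13.8×4π×0.303²) = 0.06281 K/W
R_total = 3.897 K/W
Q = ΔT/R_total = 261/3.897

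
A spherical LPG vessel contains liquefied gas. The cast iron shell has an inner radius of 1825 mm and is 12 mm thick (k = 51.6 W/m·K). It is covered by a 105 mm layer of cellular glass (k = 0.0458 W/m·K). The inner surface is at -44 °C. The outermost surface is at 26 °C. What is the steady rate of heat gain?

Q ≈ 1370 W

Radial (spherical) resistances in series:
R_cast iron shell = (1/1.825 − 1/1.837)/(4π×51.6) = 5.52×10^-6 K/W
R_cellular glass = (1/1.837 − 1/1.942)/(4π×0.0458) = 0.05114 K/W
R_total = 0.05114 K/W
Q = ΔT/R_total = 70/0.05114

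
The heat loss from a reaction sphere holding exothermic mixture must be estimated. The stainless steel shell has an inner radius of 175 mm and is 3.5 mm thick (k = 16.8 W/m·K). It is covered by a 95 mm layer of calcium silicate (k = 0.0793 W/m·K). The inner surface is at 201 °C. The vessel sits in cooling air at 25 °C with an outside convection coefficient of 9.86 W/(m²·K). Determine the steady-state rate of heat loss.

Spherical conduction: R = (1/r_in − 1/r_out)/(4πk) per layer; series-sum.
R_stainless steel shell = (1/0.175 − 1/0.1785)/(4π×16.8) = 5.307×10^-4 K/W
R_calcium silicate = (1/0.1785 − 1/0.2735)/(4π×0.0793) = 1.953 K/W
R_outer film = 1/(h·4πr_o²) = 1/(9.86×4π×0.2735²) = 0.1079 K/W
R_total = 2.061 K/W
Q = ΔT/R_total = 176/2.061

Q ≈ 85.4 W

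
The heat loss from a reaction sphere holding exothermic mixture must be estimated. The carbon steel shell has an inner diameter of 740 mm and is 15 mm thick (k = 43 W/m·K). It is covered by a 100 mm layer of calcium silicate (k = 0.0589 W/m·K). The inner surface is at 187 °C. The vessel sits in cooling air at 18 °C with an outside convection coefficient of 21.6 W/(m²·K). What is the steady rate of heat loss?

Q ≈ 229 W

Radial (spherical) resistances in series:
R_carbon steel shell = (1/0.37 − 1/0.385)/(4π×43) = 1.949×10^-4 K/W
R_calcium silicate = (1/0.385 − 1/0.485)/(4π×0.0589) = 0.7236 K/W
R_outer film = 1/(h·4πr_o²) = 1/(21.6×4π×0.485²) = 0.01566 K/W
R_total = 0.7394 K/W
Q = ΔT/R_total = 169/0.7394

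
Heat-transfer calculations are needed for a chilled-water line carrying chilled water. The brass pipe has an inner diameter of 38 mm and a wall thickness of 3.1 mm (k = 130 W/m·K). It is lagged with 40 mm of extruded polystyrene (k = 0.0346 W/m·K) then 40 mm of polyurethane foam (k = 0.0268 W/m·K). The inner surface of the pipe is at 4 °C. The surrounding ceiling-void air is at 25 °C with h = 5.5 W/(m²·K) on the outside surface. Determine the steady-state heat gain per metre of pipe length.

Cylindrical conduction, so R = ln(r₂/r₁)/(2πkL) per layer, in series:
R_brass pipe wall = ln(22.1/19)/(2π×130×1) = 1.85×10^-4 K/W
R_extruded polystyrene = ln(62.1/22.1)/(2π×0.0346×1) = 4.752 K/W
R_polyurethane foam = ln(102.1/62.1)/(2π×0.0268×1) = 2.953 K/W
R_outer film = 1/(h_o·2πr_oL) = 1/(5.5×2π×0.1021×1) = 0.2834 K/W
R_total = 7.989 K/W
Q = ΔT/R_total = 21/7.989

q′ ≈ 2.63 W/m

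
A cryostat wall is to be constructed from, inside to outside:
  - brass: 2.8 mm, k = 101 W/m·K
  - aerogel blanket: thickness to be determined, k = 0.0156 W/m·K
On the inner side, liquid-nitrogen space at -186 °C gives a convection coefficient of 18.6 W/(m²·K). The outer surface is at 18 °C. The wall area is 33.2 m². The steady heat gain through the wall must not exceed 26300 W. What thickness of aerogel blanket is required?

Treating each layer as a thermal resistance in series:
R_inner film = 1/(h_i·A) = 1/(18.6×33.2) = 0.001619 K/W
R_brass = L/(kA) = 0.0028/(101×33.2) = 8.35×10^-7 K/W
Sum of the known resistances R_other = 0.00162 K/W
Required total resistance R_tot = ΔT/Q_allow = 204/26300 = 0.007757 K/W
R_aerogel blanket = R_tot − R_other = 0.006136 K/W
L = R·k·A = 0.006136×0.0156×33.2

L ≈ 3.18 mm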